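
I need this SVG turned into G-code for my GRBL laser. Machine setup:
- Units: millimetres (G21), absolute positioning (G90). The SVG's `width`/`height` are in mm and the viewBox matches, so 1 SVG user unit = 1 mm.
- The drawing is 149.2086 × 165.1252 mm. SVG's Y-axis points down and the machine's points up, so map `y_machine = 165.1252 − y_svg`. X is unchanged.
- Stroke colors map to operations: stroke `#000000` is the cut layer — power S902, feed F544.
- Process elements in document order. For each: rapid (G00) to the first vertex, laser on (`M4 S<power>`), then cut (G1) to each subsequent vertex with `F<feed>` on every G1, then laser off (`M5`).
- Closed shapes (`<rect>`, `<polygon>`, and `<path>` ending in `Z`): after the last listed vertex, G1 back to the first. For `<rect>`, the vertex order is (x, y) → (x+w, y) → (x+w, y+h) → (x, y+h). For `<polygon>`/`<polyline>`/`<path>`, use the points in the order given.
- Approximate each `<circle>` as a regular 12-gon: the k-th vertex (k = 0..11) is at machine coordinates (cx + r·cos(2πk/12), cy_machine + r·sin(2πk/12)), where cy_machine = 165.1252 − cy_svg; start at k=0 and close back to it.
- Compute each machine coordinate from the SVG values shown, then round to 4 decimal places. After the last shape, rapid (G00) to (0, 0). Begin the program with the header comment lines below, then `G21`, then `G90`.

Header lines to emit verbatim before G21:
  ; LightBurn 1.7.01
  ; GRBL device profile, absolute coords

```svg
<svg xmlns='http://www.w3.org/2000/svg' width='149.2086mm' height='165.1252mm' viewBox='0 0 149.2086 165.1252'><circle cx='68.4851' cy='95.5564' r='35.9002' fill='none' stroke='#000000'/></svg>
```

Since the viewBox matches the mm dimensions, user units are millimetres directly. The only transform is the Y-flip y_m = 165.1252 − y_svg.

Shape 1 is a circle drawn with `<circle>`. Its stroke #000000 means cut at S902, F544. After flipping Y the toolpath is (104.3853,69.5688) → (99.5756,87.5189) → (86.4352,100.6593) → (68.4851,105.4690) → (50.5350,100.6593) → (37.3946,87.5189) → (32.5849,69.5688) → (37.3946,51.6187) → (50.5350,38.4783) → (68.4851,33.6686) → (86.4352,38.4783) → (99.5756,51.6187) → (104.3853,69.5688), returning to the start.

; LightBurn 1.7.01
; GRBL device profile, absolute coords
G21
G90
G00 X104.3853 Y69.5688
M4 S902
G1 X99.5756 Y87.5189 F544
G1 X86.4352 Y100.6593 F544
G1 X68.4851 Y105.4690 F544
G1 X50.5350 Y100.6593 F544
G1 X37.3946 Y87.5189 F544
G1 X32.5849 Y69.5688 F544
G1 X37.3946 Y51.6187 F544
G1 X50.5350 Y38.4783 F544
G1 X68.4851 Y33.6686 F544
G1 X86.4352 Y38.4783 F544
G1 X99.5756 Y51.6187 F544
G1 X104.3853 Y69.5688 F544
M5
G00 X0.0000 Y0.0000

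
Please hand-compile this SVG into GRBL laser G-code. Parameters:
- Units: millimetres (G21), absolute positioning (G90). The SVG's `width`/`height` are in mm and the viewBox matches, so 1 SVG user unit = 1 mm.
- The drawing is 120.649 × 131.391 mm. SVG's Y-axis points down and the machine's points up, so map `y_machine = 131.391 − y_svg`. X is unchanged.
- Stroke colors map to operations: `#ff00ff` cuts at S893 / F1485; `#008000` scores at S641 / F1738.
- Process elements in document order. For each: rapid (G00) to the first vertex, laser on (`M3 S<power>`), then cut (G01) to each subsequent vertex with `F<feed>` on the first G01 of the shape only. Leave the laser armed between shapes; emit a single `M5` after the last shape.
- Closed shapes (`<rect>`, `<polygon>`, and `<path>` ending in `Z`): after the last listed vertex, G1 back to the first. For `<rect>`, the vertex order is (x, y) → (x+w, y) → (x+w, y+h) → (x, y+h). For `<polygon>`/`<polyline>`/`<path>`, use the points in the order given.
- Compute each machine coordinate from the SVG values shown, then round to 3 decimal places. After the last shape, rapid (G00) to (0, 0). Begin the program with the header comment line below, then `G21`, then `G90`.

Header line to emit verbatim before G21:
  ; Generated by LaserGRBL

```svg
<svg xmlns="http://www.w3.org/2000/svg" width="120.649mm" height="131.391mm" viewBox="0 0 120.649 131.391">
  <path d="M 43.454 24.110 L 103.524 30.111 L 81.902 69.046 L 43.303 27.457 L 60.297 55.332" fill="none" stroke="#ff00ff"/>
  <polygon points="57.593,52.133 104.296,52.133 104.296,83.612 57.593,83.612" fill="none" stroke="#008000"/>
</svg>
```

viewBox `0 0 120.649 131.391` with mm width/height → 1 unit = 1 mm. Flip: y_m = 131.391 − y_svg.

**Shape 1** — `<path>` open polyline, stroke `#ff00ff` → cut (S893, F1485). Machine vertices: (43.454,107.281) → (103.524,101.280) → (81.902,62.345) → (43.303,103.934) → (60.297,76.059). Open path.

**Shape 2** — `<polygon>` rectangle, stroke `#008000` → score (S641, F1738). Machine vertices: (57.593,79.258) → (104.296,79.258) → (104.296,47.779) → (57.593,47.779) → (57.593,79.258). Closed: final G1 returns to the first vertex.

; Generated by LaserGRBL
G21
G90
G00 X43.454 Y107.281
M3 S893
G01 X103.524 Y101.280 F1485
G01 X81.902 Y62.345
G01 X43.303 Y103.934
G01 X60.297 Y76.059
G00 X57.593 Y79.258
M3 S641
G01 X104.296 Y79.258 F1738
G01 X104.296 Y47.779
G01 X57.593 Y47.779
G01 X57.593 Y79.258
M5
G00 X0.000 Y0.000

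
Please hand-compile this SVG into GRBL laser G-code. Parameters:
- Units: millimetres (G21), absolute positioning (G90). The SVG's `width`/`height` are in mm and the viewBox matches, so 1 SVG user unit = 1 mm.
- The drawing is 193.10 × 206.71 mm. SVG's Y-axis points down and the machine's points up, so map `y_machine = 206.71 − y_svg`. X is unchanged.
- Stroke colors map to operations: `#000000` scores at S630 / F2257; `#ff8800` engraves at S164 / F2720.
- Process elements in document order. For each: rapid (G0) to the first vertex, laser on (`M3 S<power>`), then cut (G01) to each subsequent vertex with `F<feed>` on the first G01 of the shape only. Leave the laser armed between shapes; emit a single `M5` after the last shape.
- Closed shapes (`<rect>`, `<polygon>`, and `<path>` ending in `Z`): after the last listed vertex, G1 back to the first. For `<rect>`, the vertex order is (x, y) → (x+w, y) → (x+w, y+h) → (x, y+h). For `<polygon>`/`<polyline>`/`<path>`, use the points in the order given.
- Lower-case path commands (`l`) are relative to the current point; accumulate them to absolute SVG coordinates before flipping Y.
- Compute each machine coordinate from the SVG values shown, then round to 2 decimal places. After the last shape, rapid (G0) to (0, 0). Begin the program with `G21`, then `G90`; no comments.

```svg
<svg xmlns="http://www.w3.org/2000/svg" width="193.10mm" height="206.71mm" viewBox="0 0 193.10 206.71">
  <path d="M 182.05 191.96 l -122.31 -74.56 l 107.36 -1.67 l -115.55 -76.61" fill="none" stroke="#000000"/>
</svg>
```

viewBox `0 0 193.10 206.71` with mm width/height → 1 unit = 1 mm. Flip: y_m = 206.71 − y_svg.

**Shape 1** — `<path>` open polyline, stroke `#000000` → score (S630, F2257). Machine vertices: (182.05,14.75) → (59.74,89.31) → (167.10,90.98) → (51.55,167.59). Open path.

G21
G90
G0 X182.05 Y14.75
M3 S630
G01 X59.74 Y89.31 F2257
G01 X167.10 Y90.98
G01 X51.55 Y167.59
M5
G0 X0.00 Y0.00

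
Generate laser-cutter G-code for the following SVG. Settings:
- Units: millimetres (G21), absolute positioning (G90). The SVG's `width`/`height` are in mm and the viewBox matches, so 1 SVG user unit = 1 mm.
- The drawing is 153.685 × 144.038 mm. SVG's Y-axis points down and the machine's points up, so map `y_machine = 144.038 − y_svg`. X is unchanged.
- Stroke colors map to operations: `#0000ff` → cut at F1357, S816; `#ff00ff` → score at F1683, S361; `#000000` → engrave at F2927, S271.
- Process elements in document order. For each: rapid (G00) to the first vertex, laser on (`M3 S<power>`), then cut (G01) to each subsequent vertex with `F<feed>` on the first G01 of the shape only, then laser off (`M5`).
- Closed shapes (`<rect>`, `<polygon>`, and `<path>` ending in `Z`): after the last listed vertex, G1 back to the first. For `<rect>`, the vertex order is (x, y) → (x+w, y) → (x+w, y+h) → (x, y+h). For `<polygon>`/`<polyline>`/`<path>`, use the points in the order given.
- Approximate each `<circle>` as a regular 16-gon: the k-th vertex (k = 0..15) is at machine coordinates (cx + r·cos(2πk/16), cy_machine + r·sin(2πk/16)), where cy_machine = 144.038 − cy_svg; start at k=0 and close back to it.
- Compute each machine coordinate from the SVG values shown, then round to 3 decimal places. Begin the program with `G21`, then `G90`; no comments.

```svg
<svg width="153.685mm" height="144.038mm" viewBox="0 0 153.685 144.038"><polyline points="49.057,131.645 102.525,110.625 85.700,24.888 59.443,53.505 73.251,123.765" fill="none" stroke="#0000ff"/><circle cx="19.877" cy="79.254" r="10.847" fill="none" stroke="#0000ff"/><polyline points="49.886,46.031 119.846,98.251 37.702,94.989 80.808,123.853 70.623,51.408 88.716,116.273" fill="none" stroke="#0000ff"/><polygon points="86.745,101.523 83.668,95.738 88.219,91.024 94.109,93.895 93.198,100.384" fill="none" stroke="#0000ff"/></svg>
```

viewBox `0 0 153.685 144.038` with mm width/height → 1 unit = 1 mm. Flip: y_m = 144.038 − y_svg.

**Shape 1** — `<polyline>` open polyline, stroke `#0000ff` → cut (S816, F1357). Machine vertices: (49.057,12.393) → (102.525,33.413) → (85.700,119.150) → (59.443,90.533) → (73.251,20.273). Open path.

**Shape 2** — `<circle>` circle, stroke `#0000ff` → cut (S816, F1357). Machine vertices: (30.724,64.784) → (29.898,68.935) → (27.547,72.454) → (24.028,74.805) → (19.877,75.631) → (15.726,74.805) → (12.207,72.454) → (9.856,68.935) → (9.030,64.784) → (9.856,60.633) → (12.207,57.114) → (15.726,54.763) → (19.877,53.937) → (24.028,54.763) → (27.547,57.114) → (29.898,60.633) → (30.724,64.784). Closed: final G1 returns to the first vertex.

**Shape 3** — `<polyline>` open polyline, stroke `#0000ff` → cut (S816, F1357). Machine vertices: (49.886,98.007) → (119.846,45.787) → (37.702,49.049) → (80.808,20.185) → (70.623,92.630) → (88.716,27.765). Open path.

**Shape 4** — `<polygon>` regular polygon, stroke `#0000ff` → cut (S816, F1357). Machine vertices: (86.745,42.515) → (83.668,48.300) → (88.219,53.014) → (94.109,50.143) → (93.198,43.654) → (86.745,42.515). Closed: final G1 returns to the first vertex.

G21
G90
G00 X49.057 Y12.393
M3 S816
G01 X102.525 Y33.413 F1357
G01 X85.700 Y119.150
G01 X59.443 Y90.533
G01 X73.251 Y20.273
M5
G00 X30.724 Y64.784
M3 S816
G01 X29.898 Y68.935 F1357
G01 X27.547 Y72.454
G01 X24.028 Y74.805
G01 X19.877 Y75.631
G01 X15.726 Y74.805
G01 X12.207 Y72.454
G01 X9.856 Y68.935
G01 X9.030 Y64.784
G01 X9.856 Y60.633
G01 X12.207 Y57.114
G01 X15.726 Y54.763
G01 X19.877 Y53.937
G01 X24.028 Y54.763
G01 X27.547 Y57.114
G01 X29.898 Y60.633
G01 X30.724 Y64.784
M5
G00 X49.886 Y98.007
M3 S816
G01 X119.846 Y45.787 F1357
G01 X37.702 Y49.049
G01 X80.808 Y20.185
G01 X70.623 Y92.630
G01 X88.716 Y27.765
M5
G00 X86.745 Y42.515
M3 S816
G01 X83.668 Y48.300 F1357
G01 X88.219 Y53.014
G01 X94.109 Y50.143
G01 X93.198 Y43.654
G01 X86.745 Y42.515
M5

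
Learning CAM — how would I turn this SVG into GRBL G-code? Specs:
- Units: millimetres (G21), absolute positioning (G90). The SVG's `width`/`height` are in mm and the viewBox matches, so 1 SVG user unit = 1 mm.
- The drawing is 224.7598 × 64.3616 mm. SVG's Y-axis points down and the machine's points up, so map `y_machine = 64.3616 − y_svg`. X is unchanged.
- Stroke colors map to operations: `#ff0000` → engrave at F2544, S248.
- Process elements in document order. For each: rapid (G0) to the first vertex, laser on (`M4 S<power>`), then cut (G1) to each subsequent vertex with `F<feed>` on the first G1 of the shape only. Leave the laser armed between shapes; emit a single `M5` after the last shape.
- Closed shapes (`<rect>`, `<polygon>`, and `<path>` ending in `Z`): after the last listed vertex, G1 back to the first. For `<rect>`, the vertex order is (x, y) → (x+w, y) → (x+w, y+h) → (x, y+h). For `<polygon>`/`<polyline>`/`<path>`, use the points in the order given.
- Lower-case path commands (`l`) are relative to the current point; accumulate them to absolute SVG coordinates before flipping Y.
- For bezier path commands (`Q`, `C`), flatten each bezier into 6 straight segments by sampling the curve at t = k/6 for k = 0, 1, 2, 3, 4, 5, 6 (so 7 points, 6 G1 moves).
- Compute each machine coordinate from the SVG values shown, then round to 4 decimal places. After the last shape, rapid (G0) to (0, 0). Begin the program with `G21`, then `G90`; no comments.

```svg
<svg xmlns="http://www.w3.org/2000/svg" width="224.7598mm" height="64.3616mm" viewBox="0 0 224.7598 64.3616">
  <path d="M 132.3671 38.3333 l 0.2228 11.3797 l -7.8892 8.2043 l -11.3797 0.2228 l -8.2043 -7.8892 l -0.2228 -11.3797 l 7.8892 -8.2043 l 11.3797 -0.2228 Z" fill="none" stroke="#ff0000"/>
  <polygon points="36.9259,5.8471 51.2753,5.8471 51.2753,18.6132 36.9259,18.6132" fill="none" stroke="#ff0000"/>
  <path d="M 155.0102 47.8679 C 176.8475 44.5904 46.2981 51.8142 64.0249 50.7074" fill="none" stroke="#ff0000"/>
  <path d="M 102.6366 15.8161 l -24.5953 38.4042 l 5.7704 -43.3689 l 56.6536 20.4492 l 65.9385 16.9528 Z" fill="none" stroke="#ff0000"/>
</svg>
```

G21
G90
G0 X132.3671 Y26.0283
M4 S248
G1 X132.5899 Y14.6486 F2544
G1 X124.7007 Y6.4443
G1 X113.3210 Y6.2215
G1 X105.1167 Y14.1107
G1 X104.8939 Y25.4904
G1 X112.7831 Y33.6947
G1 X124.1628 Y33.9175
G1 X132.3671 Y26.0283
G0 X36.9259 Y58.5145
M4 S248
G1 X51.2753 Y58.5145 F2544
G1 X51.2753 Y45.7484
G1 X36.9259 Y45.7484
G1 X36.9259 Y58.5145
G0 X155.0102 Y16.4937
M4 S248
G1 X154.6219 Y17.3445 F2544
G1 X137.1876 Y16.9682
G1 X111.0590 Y15.8880
G1 X84.5878 Y14.6268
G1 X66.1259 Y13.7078
G1 X64.0249 Y13.6542
G0 X102.6366 Y48.5455
M4 S248
G1 X78.0413 Y10.1413 F2544
G1 X83.8117 Y53.5102
G1 X140.4653 Y33.0610
G1 X206.4038 Y16.1082
G1 X102.6366 Y48.5455
M5
G0 X0.0000 Y0.0000

Since the viewBox matches the mm dimensions, user units are millimetres directly. The only transform is the Y-flip y_m = 64.3616 − y_svg.

Shape 1 is a regular polygon drawn with `<path>`. Its stroke #ff0000 means engrave at S248, F2544. After flipping Y the toolpath is (132.3671,26.0283) → (132.5899,14.6486) → (124.7007,6.4443) → (113.3210,6.2215) → (105.1167,14.1107) → (104.8939,25.4904) → (112.7831,33.6947) → (124.1628,33.9175) → (132.3671,26.0283), returning to the start.

Shape 2 is a rectangle drawn with `<polygon>`. Its stroke #ff0000 means engrave at S248, F2544. After flipping Y the toolpath is (36.9259,58.5145) → (51.2753,58.5145) → (51.2753,45.7484) → (36.9259,45.7484) → (36.9259,58.5145), returning to the start.

Shape 3 is a cubic bezier drawn with `<path>`. Its stroke #ff0000 means engrave at S248, F2544. After flipping Y the toolpath is (155.0102,16.4937) → (154.6219,17.3445) → (137.1876,16.9682) → (111.0590,15.8880) → (84.5878,14.6268) → (66.1259,13.7078) → (64.0249,13.6542).

Shape 4 is a closed polygon drawn with `<path>`. Its stroke #ff0000 means engrave at S248, F2544. After flipping Y the toolpath is (102.6366,48.5455) → (78.0413,10.1413) → (83.8117,53.5102) → (140.4653,33.0610) → (206.4038,16.1082) → (102.6366,48.5455), returning to the start.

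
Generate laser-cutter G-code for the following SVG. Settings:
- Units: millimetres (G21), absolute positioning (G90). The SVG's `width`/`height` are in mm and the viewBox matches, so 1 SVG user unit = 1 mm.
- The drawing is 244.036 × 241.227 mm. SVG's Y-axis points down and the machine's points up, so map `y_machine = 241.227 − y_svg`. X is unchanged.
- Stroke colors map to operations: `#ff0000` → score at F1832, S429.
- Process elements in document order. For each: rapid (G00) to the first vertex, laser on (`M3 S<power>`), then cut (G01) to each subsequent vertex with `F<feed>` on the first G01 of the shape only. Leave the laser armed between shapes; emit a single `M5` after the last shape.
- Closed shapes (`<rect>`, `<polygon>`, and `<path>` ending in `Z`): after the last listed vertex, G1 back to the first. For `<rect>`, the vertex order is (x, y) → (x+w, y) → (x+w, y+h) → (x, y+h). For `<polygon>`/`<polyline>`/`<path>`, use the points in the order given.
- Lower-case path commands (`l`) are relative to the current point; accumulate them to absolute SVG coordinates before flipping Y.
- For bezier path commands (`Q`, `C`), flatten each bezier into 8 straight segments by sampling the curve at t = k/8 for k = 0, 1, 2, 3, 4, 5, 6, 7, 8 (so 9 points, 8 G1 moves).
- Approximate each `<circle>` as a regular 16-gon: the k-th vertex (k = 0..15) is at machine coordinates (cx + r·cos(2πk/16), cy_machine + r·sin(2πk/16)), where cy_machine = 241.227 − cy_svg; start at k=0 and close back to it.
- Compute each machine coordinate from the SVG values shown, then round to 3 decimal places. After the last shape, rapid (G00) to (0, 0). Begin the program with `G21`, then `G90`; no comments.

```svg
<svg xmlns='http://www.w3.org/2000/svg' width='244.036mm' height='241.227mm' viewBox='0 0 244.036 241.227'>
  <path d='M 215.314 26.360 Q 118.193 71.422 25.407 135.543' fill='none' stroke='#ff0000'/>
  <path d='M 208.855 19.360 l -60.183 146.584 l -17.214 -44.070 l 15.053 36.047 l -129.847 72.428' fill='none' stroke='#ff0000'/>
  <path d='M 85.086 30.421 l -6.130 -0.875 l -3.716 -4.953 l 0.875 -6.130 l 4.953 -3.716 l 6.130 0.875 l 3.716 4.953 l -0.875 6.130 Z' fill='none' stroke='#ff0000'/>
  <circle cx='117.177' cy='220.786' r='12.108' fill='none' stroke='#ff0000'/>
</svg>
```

1 u = 1 mm; y_m = 241.227 − y.

[1] `<path>` quadratic bezier, #ff0000→score S429 F1832: (215.314,214.867) → (191.101,203.304) → (167.024,191.145) → (143.083,178.390) → (119.277,165.040) → (95.606,151.095) → (72.071,136.553) → (48.671,121.416) → (25.407,105.684)

[2] `<path>` open polyline, #ff0000→score S429 F1832: (208.855,221.867) → (148.672,75.283) → (131.458,119.353) → (146.511,83.306) → (16.664,10.878)

[3] `<path>` regular polygon, #ff0000→score S429 F1832: (85.086,210.806) → (78.956,211.681) → (75.240,216.634) → (76.115,222.764) → (81.068,226.480) → (87.198,225.605) → (90.914,220.652) → (90.039,214.522) → (85.086,210.806) (closed)

[4] `<circle>` circle, #ff0000→score S429 F1832: (129.285,20.441) → (128.363,25.075) → (125.739,29.003) → (121.811,31.627) → (117.177,32.549) → (112.543,31.627) → (108.615,29.003) → (105.991,25.075) → (105.069,20.441) → (105.991,15.807) → (108.615,11.879) → (112.543,9.255) → (117.177,8.333) → (121.811,9.255) → (125.739,11.879) → (128.363,15.807) → (129.285,20.441) (closed)

G21
G90
G00 X215.314 Y214.867
M3 S429
G01 X191.101 Y203.304 F1832
G01 X167.024 Y191.145
G01 X143.083 Y178.390
G01 X119.277 Y165.040
G01 X95.606 Y151.095
G01 X72.071 Y136.553
G01 X48.671 Y121.416
G01 X25.407 Y105.684
G00 X208.855 Y221.867
M3 S429
G01 X148.672 Y75.283 F1832
G01 X131.458 Y119.353
G01 X146.511 Y83.306
G01 X16.664 Y10.878
G00 X85.086 Y210.806
M3 S429
G01 X78.956 Y211.681 F1832
G01 X75.240 Y216.634
G01 X76.115 Y222.764
G01 X81.068 Y226.480
G01 X87.198 Y225.605
G01 X90.914 Y220.652
G01 X90.039 Y214.522
G01 X85.086 Y210.806
G00 X129.285 Y20.441
M3 S429
G01 X128.363 Y25.075 F1832
G01 X125.739 Y29.003
G01 X121.811 Y31.627
G01 X117.177 Y32.549
G01 X112.543 Y31.627
G01 X108.615 Y29.003
G01 X105.991 Y25.075
G01 X105.069 Y20.441
G01 X105.991 Y15.807
G01 X108.615 Y11.879
G01 X112.543 Y9.255
G01 X117.177 Y8.333
G01 X121.811 Y9.255
G01 X125.739 Y11.879
G01 X128.363 Y15.807
G01 X129.285 Y20.441
M5
G00 X0.000 Y0.000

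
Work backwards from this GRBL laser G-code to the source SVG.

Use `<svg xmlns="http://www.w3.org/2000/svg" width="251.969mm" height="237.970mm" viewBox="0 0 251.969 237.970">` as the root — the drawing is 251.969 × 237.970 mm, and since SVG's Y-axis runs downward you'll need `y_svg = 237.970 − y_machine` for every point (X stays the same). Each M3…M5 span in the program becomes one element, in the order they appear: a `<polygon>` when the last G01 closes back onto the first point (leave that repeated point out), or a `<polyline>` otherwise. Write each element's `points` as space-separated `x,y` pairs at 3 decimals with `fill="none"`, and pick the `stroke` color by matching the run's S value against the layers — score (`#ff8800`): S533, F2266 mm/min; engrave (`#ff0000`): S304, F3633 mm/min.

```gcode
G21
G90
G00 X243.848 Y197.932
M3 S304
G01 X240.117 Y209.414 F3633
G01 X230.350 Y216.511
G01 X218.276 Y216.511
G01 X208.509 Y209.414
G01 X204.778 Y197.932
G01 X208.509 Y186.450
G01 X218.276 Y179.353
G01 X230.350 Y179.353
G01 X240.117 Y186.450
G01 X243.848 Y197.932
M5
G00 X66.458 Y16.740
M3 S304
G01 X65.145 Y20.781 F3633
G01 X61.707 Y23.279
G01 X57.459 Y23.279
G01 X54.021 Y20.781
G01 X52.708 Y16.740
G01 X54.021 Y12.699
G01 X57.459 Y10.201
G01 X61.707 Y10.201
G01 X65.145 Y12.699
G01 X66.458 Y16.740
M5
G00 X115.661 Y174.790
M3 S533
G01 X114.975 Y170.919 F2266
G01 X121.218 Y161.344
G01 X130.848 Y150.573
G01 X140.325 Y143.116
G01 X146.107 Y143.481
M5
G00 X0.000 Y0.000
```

y_svg = 237.970 − y_m.

[1] S304→`#ff0000` (engrave); closed run; points: 243.848,40.038 240.117,28.556 230.350,21.459 218.276,21.459 208.509,28.556 204.778,40.038 208.509,51.520 218.276,58.617 230.350,58.617 240.117,51.520

[2] S304→`#ff0000` (engrave); closed run; points: 66.458,221.230 65.145,217.189 61.707,214.691 57.459,214.691 54.021,217.189 52.708,221.230 54.021,225.271 57.459,227.769 61.707,227.769 65.145,225.271

[3] S533→`#ff8800` (score); open run; points: 115.661,63.180 114.975,67.051 121.218,76.626 130.848,87.397 140.325,94.854 146.107,94.489

<svg xmlns="http://www.w3.org/2000/svg" width="251.969mm" height="237.970mm" viewBox="0 0 251.969 237.970">
  <polygon points="243.848,40.038 240.117,28.556 230.350,21.459 218.276,21.459 208.509,28.556 204.778,40.038 208.509,51.520 218.276,58.617 230.350,58.617 240.117,51.520" fill="none" stroke="#ff0000"/>
  <polygon points="66.458,221.230 65.145,217.189 61.707,214.691 57.459,214.691 54.021,217.189 52.708,221.230 54.021,225.271 57.459,227.769 61.707,227.769 65.145,225.271" fill="none" stroke="#ff0000"/>
  <polyline points="115.661,63.180 114.975,67.051 121.218,76.626 130.848,87.397 140.325,94.854 146.107,94.489" fill="none" stroke="#ff8800"/>
</svg>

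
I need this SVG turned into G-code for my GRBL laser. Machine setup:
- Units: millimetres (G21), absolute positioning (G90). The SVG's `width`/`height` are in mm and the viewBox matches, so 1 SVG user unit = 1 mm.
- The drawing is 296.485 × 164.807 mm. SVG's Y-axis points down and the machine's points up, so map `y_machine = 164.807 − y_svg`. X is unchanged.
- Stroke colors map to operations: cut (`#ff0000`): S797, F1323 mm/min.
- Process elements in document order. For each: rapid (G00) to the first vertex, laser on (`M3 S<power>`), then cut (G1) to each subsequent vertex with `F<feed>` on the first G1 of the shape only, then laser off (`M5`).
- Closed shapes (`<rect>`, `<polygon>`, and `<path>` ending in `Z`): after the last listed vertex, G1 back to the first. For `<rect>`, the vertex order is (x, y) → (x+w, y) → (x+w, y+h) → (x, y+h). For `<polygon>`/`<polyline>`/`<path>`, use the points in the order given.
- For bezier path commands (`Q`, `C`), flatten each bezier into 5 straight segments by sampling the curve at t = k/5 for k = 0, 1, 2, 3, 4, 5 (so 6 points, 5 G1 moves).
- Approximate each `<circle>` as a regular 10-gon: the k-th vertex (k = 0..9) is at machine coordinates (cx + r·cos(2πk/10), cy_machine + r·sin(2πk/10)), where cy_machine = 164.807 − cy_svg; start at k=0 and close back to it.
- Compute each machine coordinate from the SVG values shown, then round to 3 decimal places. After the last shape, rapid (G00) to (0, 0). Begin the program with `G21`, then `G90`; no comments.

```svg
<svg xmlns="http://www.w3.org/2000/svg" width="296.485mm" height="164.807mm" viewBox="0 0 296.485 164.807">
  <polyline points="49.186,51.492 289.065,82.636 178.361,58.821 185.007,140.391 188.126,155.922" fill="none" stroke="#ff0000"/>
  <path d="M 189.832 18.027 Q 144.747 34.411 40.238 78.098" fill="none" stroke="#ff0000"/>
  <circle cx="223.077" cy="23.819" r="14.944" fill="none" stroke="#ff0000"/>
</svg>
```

G21
G90
G00 X49.186 Y113.315
M3 S797
G1 X289.065 Y82.171 F1323
G1 X178.361 Y105.986
G1 X185.007 Y24.416
G1 X188.126 Y8.885
M5
G00 X189.832 Y146.780
M3 S797
G1 X169.421 Y139.134 F1323
G1 X144.256 Y129.304
G1 X114.337 Y117.290
G1 X79.665 Y103.092
G1 X40.238 Y86.709
M5
G00 X238.021 Y140.988
M3 S797
G1 X235.167 Y149.772 F1323
G1 X227.695 Y155.201
G1 X218.459 Y155.201
G1 X210.987 Y149.772
G1 X208.133 Y140.988
G1 X210.987 Y132.204
G1 X218.459 Y126.775
G1 X227.695 Y126.775
G1 X235.167 Y132.204
G1 X238.021 Y140.988
M5
G00 X0.000 Y0.000

viewBox `0 0 296.485 164.807` with mm width/height → 1 unit = 1 mm. Flip: y_m = 164.807 − y_svg.

**Shape 1** — `<polyline>` open polyline, stroke `#ff0000` → cut (S797, F1323). Machine vertices: (49.186,113.315) → (289.065,82.171) → (178.361,105.986) → (185.007,24.416) → (188.126,8.885). Open path.

**Shape 2** — `<path>` quadratic bezier, stroke `#ff0000` → cut (S797, F1323). Control points (SVG): P0=(189.832,18.027), P1=(144.747,34.411), P2=(40.238,78.098); sampled at t=k/5. Machine vertices: (189.832,146.780) → (169.421,139.134) → (144.256,129.304) → (114.337,117.290) → (79.665,103.092) → (40.238,86.709). Open path.

**Shape 3** — `<circle>` circle, stroke `#ff0000` → cut (S797, F1323). Machine vertices: (238.021,140.988) → (235.167,149.772) → (227.695,155.201) → (218.459,155.201) → (210.987,149.772) → (208.133,140.988) → (210.987,132.204) → (218.459,126.775) → (227.695,126.775) → (235.167,132.204) → (238.021,140.988). Closed: final G1 returns to the first vertex.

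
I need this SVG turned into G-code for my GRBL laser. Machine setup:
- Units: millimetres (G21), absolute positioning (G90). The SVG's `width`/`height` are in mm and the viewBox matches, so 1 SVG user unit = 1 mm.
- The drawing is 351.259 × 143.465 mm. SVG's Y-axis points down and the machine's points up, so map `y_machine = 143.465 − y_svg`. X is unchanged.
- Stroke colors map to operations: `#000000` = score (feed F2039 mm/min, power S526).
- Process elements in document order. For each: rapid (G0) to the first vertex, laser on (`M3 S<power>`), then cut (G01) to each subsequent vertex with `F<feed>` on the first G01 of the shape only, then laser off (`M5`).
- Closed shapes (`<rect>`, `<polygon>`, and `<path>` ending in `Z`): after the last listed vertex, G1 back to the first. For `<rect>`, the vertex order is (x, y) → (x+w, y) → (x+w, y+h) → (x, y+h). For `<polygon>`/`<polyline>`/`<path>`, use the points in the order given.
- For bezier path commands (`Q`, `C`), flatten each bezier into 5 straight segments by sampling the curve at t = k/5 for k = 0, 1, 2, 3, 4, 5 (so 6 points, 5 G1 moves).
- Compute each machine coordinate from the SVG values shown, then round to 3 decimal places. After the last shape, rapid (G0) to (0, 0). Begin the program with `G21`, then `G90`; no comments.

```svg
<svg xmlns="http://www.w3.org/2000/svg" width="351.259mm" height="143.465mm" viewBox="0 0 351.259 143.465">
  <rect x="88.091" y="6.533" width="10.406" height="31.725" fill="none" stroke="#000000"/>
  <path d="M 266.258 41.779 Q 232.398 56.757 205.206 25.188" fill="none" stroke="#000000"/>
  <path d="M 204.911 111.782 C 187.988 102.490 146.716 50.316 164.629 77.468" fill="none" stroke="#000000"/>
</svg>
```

G21
G90
G0 X88.091 Y136.932
M3 S526
G01 X98.497 Y136.932 F2039
G01 X98.497 Y105.207
G01 X88.091 Y105.207
G01 X88.091 Y136.932
M5
G0 X266.258 Y101.686
M3 S526
G01 X252.981 Y97.557 F2039
G01 X240.237 Y97.151
G01 X228.026 Y100.469
G01 X216.350 Y107.511
G01 X205.206 Y118.277
M5
G0 X204.911 Y31.683
M3 S526
G01 X192.504 Y41.426 F2039
G01 X178.262 Y55.595
G01 X166.196 Y68.324
G01 X160.315 Y73.747
G01 X164.629 Y65.997
M5
G0 X0.000 Y0.000

Since the viewBox matches the mm dimensions, user units are millimetres directly. The only transform is the Y-flip y_m = 143.465 − y_svg.

Shape 1 is a rectangle drawn with `<rect>`. Its stroke #000000 means score at S526, F2039. After flipping Y the toolpath is (88.091,136.932) → (98.497,136.932) → (98.497,105.207) → (88.091,105.207) → (88.091,136.932), returning to the start.

Shape 2 is a quadratic bezier drawn with `<path>`. Its stroke #000000 means score at S526, F2039. After flipping Y the toolpath is (266.258,101.686) → (252.981,97.557) → (240.237,97.151) → (228.026,100.469) → (216.350,107.511) → (205.206,118.277).

Shape 3 is a cubic bezier drawn with `<path>`. Its stroke #000000 means score at S526, F2039. After flipping Y the toolpath is (204.911,31.683) → (192.504,41.426) → (178.262,55.595) → (166.196,68.324) → (160.315,73.747) → (164.629,65.997).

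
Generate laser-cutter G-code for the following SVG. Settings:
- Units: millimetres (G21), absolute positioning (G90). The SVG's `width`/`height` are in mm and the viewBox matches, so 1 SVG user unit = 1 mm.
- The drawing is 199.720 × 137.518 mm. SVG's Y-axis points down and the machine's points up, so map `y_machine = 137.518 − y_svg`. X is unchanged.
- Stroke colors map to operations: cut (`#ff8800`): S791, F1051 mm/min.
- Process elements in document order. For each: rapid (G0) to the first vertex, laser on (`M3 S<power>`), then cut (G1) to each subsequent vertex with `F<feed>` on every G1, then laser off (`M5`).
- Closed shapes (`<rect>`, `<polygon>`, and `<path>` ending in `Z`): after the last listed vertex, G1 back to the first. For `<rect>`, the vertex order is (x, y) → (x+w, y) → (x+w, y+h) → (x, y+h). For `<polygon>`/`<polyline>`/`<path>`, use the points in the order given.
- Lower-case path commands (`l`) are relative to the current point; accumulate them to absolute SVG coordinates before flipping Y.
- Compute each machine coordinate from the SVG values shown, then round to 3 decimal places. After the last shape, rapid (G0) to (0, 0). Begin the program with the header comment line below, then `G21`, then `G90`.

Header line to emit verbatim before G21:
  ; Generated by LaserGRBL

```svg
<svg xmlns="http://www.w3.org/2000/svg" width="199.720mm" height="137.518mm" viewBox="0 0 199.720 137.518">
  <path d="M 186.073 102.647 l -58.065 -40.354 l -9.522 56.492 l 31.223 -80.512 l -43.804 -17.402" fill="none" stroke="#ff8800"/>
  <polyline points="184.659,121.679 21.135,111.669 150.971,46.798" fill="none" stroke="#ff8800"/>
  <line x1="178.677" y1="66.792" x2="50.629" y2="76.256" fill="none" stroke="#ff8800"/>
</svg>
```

; Generated by LaserGRBL
G21
G90
G0 X186.073 Y34.871
M3 S791
G1 X128.008 Y75.225 F1051
G1 X118.486 Y18.733 F1051
G1 X149.709 Y99.245 F1051
G1 X105.905 Y116.647 F1051
M5
G0 X184.659 Y15.839
M3 S791
G1 X21.135 Y25.849 F1051
G1 X150.971 Y90.720 F1051
M5
G0 X178.677 Y70.726
M3 S791
G1 X50.629 Y61.262 F1051
M5
G0 X0.000 Y0.000

viewBox `0 0 199.720 137.518` with mm width/height → 1 unit = 1 mm. Flip: y_m = 137.518 − y_svg.

**Shape 1** — `<path>` open polyline, stroke `#ff8800` → cut (S791, F1051). Machine vertices: (186.073,34.871) → (128.008,75.225) → (118.486,18.733) → (149.709,99.245) → (105.905,116.647). Open path.

**Shape 2** — `<polyline>` open polyline, stroke `#ff8800` → cut (S791, F1051). Machine vertices: (184.659,15.839) → (21.135,25.849) → (150.971,90.720). Open path.

**Shape 3** — `<line>` line segment, stroke `#ff8800` → cut (S791, F1051). Machine vertices: (178.677,70.726) → (50.629,61.262). Open path.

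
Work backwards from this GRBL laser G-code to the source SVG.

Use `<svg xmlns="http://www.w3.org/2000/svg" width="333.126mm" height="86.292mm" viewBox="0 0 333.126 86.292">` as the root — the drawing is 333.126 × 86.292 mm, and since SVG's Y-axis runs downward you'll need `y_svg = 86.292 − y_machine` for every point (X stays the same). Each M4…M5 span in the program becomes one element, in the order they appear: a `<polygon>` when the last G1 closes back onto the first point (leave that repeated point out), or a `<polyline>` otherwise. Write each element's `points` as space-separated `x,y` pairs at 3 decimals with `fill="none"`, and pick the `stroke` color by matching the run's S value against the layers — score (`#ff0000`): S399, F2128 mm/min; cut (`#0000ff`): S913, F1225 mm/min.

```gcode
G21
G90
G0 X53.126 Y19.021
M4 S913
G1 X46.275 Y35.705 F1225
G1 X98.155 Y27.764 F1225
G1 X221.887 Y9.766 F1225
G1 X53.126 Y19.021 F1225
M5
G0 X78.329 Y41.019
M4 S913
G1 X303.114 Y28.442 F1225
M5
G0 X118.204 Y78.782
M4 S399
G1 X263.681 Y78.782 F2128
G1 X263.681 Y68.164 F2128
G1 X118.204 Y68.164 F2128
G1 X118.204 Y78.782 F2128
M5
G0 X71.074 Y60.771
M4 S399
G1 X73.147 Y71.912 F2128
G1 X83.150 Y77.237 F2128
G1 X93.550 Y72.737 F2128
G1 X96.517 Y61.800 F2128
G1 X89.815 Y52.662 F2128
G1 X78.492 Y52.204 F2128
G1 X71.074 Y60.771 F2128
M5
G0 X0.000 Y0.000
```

Each laser-on run becomes one SVG element. Flip Y back into SVG space with y_svg = 86.292 − y_machine.

Run 1: S913 ⇒ cut layer `#0000ff`. The run returns to its start, so emit a `<polygon>` with points (Y-flipped): 53.126,67.271 46.275,50.587 98.155,58.528 221.887,76.526.

Run 2: the run's S913 means `#0000ff` (cut). The run is open, so emit a `<polyline>` with points (Y-flipped): 78.329,45.273 303.114,57.850.

Run 3: power S399 maps to stroke `#ff0000` (score). The run returns to its start, so emit a `<polygon>` with points (Y-flipped): 118.204,7.510 263.681,7.510 263.681,18.128 118.204,18.128.

Run 4: S399 ⇒ score layer `#ff0000`. The run returns to its start, so emit a `<polygon>` with points (Y-flipped): 71.074,25.521 73.147,14.380 83.150,9.055 93.550,13.555 96.517,24.492 89.815,33.630 78.492,34.088.

<svg xmlns="http://www.w3.org/2000/svg" width="333.126mm" height="86.292mm" viewBox="0 0 333.126 86.292">
  <polygon points="53.126,67.271 46.275,50.587 98.155,58.528 221.887,76.526" fill="none" stroke="#0000ff"/>
  <polyline points="78.329,45.273 303.114,57.850" fill="none" stroke="#0000ff"/>
  <polygon points="118.204,7.510 263.681,7.510 263.681,18.128 118.204,18.128" fill="none" stroke="#ff0000"/>
  <polygon points="71.074,25.521 73.147,14.380 83.150,9.055 93.550,13.555 96.517,24.492 89.815,33.630 78.492,34.088" fill="none" stroke="#ff0000"/>
</svg>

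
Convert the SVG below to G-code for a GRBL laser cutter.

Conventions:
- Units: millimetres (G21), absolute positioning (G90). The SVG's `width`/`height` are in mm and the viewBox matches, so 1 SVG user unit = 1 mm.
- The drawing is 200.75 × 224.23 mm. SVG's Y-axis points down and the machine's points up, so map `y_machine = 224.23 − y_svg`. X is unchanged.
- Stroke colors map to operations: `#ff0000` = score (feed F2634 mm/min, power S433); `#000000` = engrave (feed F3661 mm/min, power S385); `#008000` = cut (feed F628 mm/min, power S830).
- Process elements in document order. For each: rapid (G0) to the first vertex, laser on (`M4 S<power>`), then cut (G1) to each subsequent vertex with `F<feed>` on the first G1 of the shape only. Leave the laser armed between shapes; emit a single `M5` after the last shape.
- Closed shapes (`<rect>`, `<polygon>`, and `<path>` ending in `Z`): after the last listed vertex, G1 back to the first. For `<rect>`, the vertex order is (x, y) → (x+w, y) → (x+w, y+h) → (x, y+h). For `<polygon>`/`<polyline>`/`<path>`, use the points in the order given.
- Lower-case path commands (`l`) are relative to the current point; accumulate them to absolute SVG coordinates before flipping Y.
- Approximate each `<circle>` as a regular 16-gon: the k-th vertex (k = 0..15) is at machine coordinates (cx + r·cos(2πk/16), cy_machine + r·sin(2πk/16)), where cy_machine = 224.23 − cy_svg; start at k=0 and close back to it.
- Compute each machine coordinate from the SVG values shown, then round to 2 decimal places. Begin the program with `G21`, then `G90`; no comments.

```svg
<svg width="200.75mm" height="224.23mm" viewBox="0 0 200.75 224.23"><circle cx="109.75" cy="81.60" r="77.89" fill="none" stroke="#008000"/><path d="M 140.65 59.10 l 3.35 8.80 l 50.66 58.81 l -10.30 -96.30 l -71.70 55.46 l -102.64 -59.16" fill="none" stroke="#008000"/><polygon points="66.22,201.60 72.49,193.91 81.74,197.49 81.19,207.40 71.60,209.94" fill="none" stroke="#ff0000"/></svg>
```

Since the viewBox matches the mm dimensions, user units are millimetres directly. The only transform is the Y-flip y_m = 224.23 − y_svg.

Shape 1 is a circle drawn with `<circle>`. Its stroke #008000 means cut at S830, F628. After flipping Y the toolpath is (187.64,142.63) → (181.71,172.44) → (164.83,197.71) → (139.56,214.59) → (109.75,220.52) → (79.94,214.59) → (54.67,197.71) → (37.79,172.44) → (31.86,142.63) → (37.79,112.82) → (54.67,87.55) → (79.94,70.67) → (109.75,64.74) → (139.56,70.67) → (164.83,87.55) → (181.71,112.82) → (187.64,142.63), returning to the start.

Shape 2 is a open polyline drawn with `<path>`. Its stroke #008000 means cut at S830, F628. After flipping Y the toolpath is (140.65,165.13) → (144.00,156.33) → (194.66,97.52) → (184.36,193.82) → (112.66,138.36) → (10.02,197.52).

Shape 3 is a regular polygon drawn with `<polygon>`. Its stroke #ff0000 means score at S433, F2634. After flipping Y the toolpath is (66.22,22.63) → (72.49,30.32) → (81.74,26.74) → (81.19,16.83) → (71.60,14.29) → (66.22,22.63), returning to the start.

G21
G90
G0 X187.64 Y142.63
M4 S830
G1 X181.71 Y172.44 F628
G1 X164.83 Y197.71
G1 X139.56 Y214.59
G1 X109.75 Y220.52
G1 X79.94 Y214.59
G1 X54.67 Y197.71
G1 X37.79 Y172.44
G1 X31.86 Y142.63
G1 X37.79 Y112.82
G1 X54.67 Y87.55
G1 X79.94 Y70.67
G1 X109.75 Y64.74
G1 X139.56 Y70.67
G1 X164.83 Y87.55
G1 X181.71 Y112.82
G1 X187.64 Y142.63
G0 X140.65 Y165.13
M4 S830
G1 X144.00 Y156.33 F628
G1 X194.66 Y97.52
G1 X184.36 Y193.82
G1 X112.66 Y138.36
G1 X10.02 Y197.52
G0 X66.22 Y22.63
M4 S433
G1 X72.49 Y30.32 F2634
G1 X81.74 Y26.74
G1 X81.19 Y16.83
G1 X71.60 Y14.29
G1 X66.22 Y22.63
M5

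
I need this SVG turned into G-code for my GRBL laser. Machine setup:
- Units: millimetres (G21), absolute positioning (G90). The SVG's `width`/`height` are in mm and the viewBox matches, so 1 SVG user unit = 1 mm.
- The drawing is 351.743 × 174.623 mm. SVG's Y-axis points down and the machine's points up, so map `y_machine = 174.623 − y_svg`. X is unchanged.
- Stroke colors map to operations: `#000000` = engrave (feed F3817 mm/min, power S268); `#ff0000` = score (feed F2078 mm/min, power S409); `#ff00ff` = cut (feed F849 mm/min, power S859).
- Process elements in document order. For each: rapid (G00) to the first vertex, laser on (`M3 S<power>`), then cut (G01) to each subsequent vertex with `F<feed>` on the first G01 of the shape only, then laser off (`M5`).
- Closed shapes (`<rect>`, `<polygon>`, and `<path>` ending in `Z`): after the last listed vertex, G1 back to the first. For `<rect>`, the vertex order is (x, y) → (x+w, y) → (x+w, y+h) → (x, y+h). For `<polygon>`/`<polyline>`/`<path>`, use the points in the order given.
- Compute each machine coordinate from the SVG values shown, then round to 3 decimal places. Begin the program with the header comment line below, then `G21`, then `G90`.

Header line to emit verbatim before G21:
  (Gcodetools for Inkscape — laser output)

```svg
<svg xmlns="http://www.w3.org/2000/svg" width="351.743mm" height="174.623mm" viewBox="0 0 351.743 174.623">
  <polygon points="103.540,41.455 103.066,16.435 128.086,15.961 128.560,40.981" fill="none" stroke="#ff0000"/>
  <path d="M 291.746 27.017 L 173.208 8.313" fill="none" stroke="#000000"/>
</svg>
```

(Gcodetools for Inkscape — laser output)
G21
G90
G00 X103.540 Y133.168
M3 S409
G01 X103.066 Y158.188 F2078
G01 X128.086 Y158.662
G01 X128.560 Y133.642
G01 X103.540 Y133.168
M5
G00 X291.746 Y147.606
M3 S268
G01 X173.208 Y166.310 F3817
M5

viewBox `0 0 351.743 174.623` with mm width/height → 1 unit = 1 mm. Flip: y_m = 174.623 − y_svg.

**Shape 1** — `<polygon>` regular polygon, stroke `#ff0000` → score (S409, F2078). Machine vertices: (103.540,133.168) → (103.066,158.188) → (128.086,158.662) → (128.560,133.642) → (103.540,133.168). Closed: final G1 returns to the first vertex.

**Shape 2** — `<path>` line segment, stroke `#000000` → engrave (S268, F3817). Machine vertices: (291.746,147.606) → (173.208,166.310). Open path.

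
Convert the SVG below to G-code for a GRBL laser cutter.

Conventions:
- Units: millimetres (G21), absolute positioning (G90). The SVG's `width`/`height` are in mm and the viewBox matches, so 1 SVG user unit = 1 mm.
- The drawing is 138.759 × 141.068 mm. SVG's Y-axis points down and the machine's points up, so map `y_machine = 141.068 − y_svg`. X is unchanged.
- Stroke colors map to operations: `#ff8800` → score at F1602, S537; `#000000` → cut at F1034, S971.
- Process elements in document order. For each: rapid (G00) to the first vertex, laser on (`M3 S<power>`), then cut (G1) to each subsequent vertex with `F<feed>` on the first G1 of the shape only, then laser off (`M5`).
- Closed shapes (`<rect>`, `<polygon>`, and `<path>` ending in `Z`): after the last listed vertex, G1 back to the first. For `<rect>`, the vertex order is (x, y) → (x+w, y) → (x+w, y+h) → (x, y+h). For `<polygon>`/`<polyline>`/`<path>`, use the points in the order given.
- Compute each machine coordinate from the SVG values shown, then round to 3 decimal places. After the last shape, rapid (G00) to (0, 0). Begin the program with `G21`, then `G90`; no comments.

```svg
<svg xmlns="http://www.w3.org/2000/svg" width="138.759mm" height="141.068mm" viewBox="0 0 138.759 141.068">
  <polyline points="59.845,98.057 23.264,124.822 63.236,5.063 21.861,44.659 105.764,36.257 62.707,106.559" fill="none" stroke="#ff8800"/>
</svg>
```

Since the viewBox matches the mm dimensions, user units are millimetres directly. The only transform is the Y-flip y_m = 141.068 − y_svg.

Shape 1 is a open polyline drawn with `<polyline>`. Its stroke #ff8800 means score at S537, F1602. After flipping Y the toolpath is (59.845,43.011) → (23.264,16.246) → (63.236,136.005) → (21.861,96.409) → (105.764,104.811) → (62.707,34.509).

G21
G90
G00 X59.845 Y43.011
M3 S537
G1 X23.264 Y16.246 F1602
G1 X63.236 Y136.005
G1 X21.861 Y96.409
G1 X105.764 Y104.811
G1 X62.707 Y34.509
M5
G00 X0.000 Y0.000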